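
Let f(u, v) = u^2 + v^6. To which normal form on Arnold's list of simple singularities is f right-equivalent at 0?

A_5

The Hessian of f at 0 is [[2, 0], [0, 0]] with rank 1, so corank 1. A Groebner basis of the Jacobian ideal J(f) in C{u,v} is {v^5, u}; counting standard monomials gives mu = 5. Corank 1: A-series; mu = 5 gives A_5.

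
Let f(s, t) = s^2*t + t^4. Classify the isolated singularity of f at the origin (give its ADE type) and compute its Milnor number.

The Hessian of f at 0 has rank 0. Corank 2; j^3 = s^2*t has shape L^2 M (L != M), so D-series; mu = 5 gives D_5.

Type D_5, Milnor number mu = 5.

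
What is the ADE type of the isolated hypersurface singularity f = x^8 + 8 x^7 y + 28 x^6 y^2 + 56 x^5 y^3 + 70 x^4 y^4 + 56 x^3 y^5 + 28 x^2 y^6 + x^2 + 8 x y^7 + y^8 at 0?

The Hessian of f at 0 has rank 1. Corank 1: A-series; mu = 7 gives A_7.

A_7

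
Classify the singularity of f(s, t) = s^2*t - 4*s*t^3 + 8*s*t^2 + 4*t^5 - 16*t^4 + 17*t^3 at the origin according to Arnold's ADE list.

The Hessian of f at 0 is [[0, 0], [0, 0]] with rank 0, so corank 2. A Groebner basis of the Jacobian ideal J(f) in C{s,t} is {t^3, s^2 - 13*t^2, s*t + 4*t^2}; counting standard monomials gives mu = 4. Corank 2; j^3 = t*(s^2 + 8*s*t + 17*t^2) splits into three distinct lines over C (the quadratic factor has nonzero discriminant), so D_4.

D_4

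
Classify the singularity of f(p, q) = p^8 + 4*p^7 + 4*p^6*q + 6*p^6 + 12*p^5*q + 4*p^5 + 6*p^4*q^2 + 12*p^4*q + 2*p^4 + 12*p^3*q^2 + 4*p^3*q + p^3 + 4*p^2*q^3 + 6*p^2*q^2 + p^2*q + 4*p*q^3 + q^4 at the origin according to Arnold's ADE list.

The Hessian of f at 0 is [[0, 0], [0, 0]] with rank 0, so corank 2. A Groebner basis of the Jacobian ideal J(f) in C{p,q} is {p*q^2, -p*q/4 + q^3, p^2 + p*q}; counting standard monomials gives mu = 5. Corank 2; j^3 = p^2*(p + q) has shape L^2 M (L != M), so D-series; mu = 5 gives D_5.

D_5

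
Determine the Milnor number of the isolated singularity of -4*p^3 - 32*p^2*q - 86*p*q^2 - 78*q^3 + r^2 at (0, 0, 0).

4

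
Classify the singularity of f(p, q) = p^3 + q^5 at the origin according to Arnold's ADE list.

E_8

The Hessian of f at 0 is [[0, 0], [0, 0]] with rank 0, so corank 2. A Groebner basis of the Jacobian ideal J(f) in C{p,q} is {q^4, p^2}; counting standard monomials gives mu = 8. Corank 2; j^3 = p^3 is a perfect cube, so E-series; the 5-jet and mu = 8 give E_8.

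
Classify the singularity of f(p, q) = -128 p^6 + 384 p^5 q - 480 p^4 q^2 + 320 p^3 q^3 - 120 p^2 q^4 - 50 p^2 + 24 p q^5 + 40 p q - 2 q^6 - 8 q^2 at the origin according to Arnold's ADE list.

The Hessian of f at 0 has rank 1. Corank 1: A-series; mu = 5 gives A_5.

A_5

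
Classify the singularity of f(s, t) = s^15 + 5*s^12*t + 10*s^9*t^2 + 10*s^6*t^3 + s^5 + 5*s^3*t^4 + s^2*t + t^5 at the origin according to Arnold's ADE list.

D_{6}

The Hessian of f at 0 is [[0, 0], [0, 0]] with rank 0, so corank 2. A Groebner basis of the Jacobian ideal J(f) in C{s,t} is {s^2/5 + t^4, s^3, s*t}; counting standard monomials gives mu = 6. Corank 2; j^3 = s^2*t has shape L^2 M (L != M), so D-series; mu = 6 gives D_6.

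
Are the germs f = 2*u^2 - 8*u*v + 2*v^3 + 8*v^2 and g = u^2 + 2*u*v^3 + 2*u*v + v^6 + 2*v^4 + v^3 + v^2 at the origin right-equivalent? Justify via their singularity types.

Yes.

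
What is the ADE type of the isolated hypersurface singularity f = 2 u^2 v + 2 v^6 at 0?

D_7

The Hessian of f at 0 has rank 0. Corank 2; j^3 = 2*u^2*v has shape L^2 M (L != M), so D-series; mu = 7 gives D_7.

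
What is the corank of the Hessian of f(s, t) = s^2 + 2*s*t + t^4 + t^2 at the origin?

The Hessian at 0 is [[2, 2], [2, 2]] of rank 1; hence corank 1.

1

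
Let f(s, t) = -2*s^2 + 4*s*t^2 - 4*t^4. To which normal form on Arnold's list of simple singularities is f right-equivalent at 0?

The Hessian of f at 0 has rank 1. Corank 1: A-series; mu = 3 gives A_3.

A_{3}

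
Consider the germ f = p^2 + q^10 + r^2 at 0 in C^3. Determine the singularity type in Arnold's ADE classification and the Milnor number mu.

The Hessian of f at 0 has rank 2. Corank 1: A-series; mu = 9 gives A_9.

Type A_{9}, Milnor number mu = 9.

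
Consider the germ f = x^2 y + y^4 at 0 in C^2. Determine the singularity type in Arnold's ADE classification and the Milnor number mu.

Type D_{5}, Milnor number mu = 5.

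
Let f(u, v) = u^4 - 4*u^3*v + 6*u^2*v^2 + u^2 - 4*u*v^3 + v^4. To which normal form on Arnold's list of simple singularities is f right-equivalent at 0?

A_3

The Hessian of f at 0 is [[2, 0], [0, 0]] with rank 1, so corank 1. A Groebner basis of the Jacobian ideal J(f) in C{u,v} is {v^3, u}; counting standard monomials gives mu = 3. Corank 1: A-series; mu = 3 gives A_3.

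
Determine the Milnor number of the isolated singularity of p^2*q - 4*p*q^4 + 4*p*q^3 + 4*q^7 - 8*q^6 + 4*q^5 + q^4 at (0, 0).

The Hessian of f at 0 is [[0, 0], [0, 0]] with rank 0, so corank 2. A Groebner basis of the Jacobian ideal J(f) in C{p,q} is {p*q^2, p*q/2 + q^3, p^2 - 2*p*q}; counting standard monomials gives mu = 5. Corank 2; j^3 = p^2*q has shape L^2 M (L != M), so D-series; mu = 5 gives D_5.

5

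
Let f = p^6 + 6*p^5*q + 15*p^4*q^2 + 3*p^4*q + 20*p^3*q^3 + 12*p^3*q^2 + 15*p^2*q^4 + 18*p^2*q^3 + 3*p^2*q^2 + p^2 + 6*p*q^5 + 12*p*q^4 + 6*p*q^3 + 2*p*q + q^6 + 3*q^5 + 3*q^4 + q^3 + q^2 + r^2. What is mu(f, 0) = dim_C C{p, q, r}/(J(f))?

2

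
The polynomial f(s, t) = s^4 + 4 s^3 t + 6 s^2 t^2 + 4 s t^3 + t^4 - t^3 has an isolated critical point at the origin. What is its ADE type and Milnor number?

Type E_{6}, Milnor number mu = 6.

The Hessian of f at 0 has rank 0. Corank 2; j^3 = -t^3 is a perfect cube, so E-series; the 4-jet and mu = 6 give E_6.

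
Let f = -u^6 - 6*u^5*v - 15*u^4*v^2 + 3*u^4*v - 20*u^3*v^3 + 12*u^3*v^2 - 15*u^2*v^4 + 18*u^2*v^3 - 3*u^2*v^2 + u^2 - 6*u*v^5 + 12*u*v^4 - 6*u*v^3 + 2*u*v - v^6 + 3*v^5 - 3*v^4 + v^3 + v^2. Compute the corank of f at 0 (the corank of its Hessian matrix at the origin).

1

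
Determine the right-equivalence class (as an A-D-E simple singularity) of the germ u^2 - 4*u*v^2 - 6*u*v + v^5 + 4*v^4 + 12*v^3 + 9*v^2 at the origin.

The Hessian of f at 0 has rank 1. Corank 1: A-series; mu = 4 gives A_4.

A4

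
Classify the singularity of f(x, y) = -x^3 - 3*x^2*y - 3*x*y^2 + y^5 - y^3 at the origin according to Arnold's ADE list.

E_8

The Hessian of f at 0 has rank 0. Corank 2; j^3 = -(x + y)^3 is a perfect cube, so E-series; the 5-jet and mu = 8 give E_8.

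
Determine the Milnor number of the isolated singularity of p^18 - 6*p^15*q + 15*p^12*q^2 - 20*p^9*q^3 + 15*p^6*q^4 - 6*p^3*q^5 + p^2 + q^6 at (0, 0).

5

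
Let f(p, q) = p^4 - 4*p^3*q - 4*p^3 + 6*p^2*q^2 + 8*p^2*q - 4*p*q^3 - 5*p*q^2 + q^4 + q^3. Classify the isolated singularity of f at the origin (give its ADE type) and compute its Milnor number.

Type D5, Milnor number mu = 5.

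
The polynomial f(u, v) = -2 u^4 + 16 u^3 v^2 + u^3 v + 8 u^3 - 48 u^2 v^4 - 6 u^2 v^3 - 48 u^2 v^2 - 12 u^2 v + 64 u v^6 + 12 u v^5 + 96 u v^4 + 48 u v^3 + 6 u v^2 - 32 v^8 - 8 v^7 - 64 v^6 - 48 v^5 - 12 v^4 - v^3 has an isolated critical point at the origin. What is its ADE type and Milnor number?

Type E_{7}, Milnor number mu = 7.

The Hessian of f at 0 has rank 0. Corank 2; j^3 = (2*u - v)^3 is a perfect cube, so E-series; the 4-jet and mu = 7 give E_7.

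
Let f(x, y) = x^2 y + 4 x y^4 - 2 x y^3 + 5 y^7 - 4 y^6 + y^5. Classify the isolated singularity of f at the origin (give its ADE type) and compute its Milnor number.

Type D_{8}, Milnor number mu = 8.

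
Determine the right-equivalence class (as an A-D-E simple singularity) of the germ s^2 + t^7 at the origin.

The Hessian of f at 0 has rank 1. Corank 1: A-series; mu = 6 gives A_6.

A_6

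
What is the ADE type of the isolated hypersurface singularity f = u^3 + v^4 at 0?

E_6

The Hessian of f at 0 has rank 0. Corank 2; j^3 = u^3 is a perfect cube, so E-series; the 4-jet and mu = 6 give E_6.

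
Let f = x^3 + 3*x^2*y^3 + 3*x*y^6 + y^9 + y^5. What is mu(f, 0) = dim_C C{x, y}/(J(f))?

8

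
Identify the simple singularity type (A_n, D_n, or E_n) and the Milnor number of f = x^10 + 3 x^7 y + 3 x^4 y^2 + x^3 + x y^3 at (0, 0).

Type E7, Milnor number mu = 7.

The Hessian of f at 0 has rank 0. Corank 2; j^3 = x^3 is a perfect cube, so E-series; the 4-jet and mu = 7 give E_7.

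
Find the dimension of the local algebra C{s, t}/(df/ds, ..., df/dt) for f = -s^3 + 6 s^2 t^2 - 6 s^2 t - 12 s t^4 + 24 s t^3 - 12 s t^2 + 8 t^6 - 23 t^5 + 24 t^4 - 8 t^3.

The Hessian of f at 0 is [[0, 0], [0, 0]] with rank 0, so corank 2. A Groebner basis of the Jacobian ideal J(f) in C{s,t} is {t^4, s^3 + 6*s^2*t + 3*s^2 + 12*s*t - 16*t^3 + 12*t^2, -s^2/4 + s*t^2 - s*t + 2*t^3 - t^2}; counting standard monomials gives mu = 8. Corank 2; j^3 = -(s + 2*t)^3 is a perfect cube, so E-series; the 5-jet and mu = 8 give E_8.

8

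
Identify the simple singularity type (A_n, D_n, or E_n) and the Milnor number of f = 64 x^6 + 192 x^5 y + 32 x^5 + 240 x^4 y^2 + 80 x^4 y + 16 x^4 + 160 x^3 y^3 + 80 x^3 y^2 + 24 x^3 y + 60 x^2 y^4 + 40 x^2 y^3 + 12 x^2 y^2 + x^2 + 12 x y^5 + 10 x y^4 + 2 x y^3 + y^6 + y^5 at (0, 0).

The Hessian of f at 0 has rank 1. Corank 1: A-series; mu = 4 gives A_4.

Type A_{4}, Milnor number mu = 4.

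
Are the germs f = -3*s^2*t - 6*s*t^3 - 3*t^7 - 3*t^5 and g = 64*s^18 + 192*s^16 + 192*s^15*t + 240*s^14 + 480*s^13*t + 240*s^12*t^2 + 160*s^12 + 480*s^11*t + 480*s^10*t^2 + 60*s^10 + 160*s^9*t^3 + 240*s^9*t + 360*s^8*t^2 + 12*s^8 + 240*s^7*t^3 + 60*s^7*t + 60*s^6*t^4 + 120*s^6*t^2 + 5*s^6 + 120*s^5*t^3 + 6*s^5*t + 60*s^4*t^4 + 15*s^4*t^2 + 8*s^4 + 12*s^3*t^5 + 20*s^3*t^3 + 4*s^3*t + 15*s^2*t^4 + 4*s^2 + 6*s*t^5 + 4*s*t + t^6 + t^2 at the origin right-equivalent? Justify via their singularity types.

The Hessian of f at 0 is [[0, 0], [0, 0]] with rank 0, so corank 2. A Groebner basis of the Jacobian ideal J(f) in C{s,t} is {s^2*t^2 + s^2/7 + s*t^2/7, s^3 - s^2/7 - s*t^2/7, s*t + t^3}; counting standard monomials gives mu = 8. Corank 2; j^3 = -3*s^2*t has shape L^2 M (L != M), so D-series; mu = 8 gives D_8. The Hessian of g at 0 is [[8, 4], [4, 2]] with rank 1, so corank 1. A Groebner basis of the Jacobian ideal J(g) in C{s,t} is {s*t^2 + 4*s + 2*t, -8*s + t^3 - 4*t, s^2 + s*t + t^2/4}; counting standard monomials gives mu = 5. Corank 1: A-series; mu = 5 gives A_5. f is D_8 but g is A_5, hence not right-equivalent.

No.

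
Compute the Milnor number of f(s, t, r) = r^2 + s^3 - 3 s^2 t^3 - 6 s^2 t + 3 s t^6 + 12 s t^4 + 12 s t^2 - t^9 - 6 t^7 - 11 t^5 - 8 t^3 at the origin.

8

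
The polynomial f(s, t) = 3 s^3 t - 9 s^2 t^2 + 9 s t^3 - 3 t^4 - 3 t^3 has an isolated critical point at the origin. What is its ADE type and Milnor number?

Type E_7, Milnor number mu = 7.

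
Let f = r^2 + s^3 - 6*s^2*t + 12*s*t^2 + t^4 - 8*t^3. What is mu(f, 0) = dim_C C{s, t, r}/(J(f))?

The Hessian of f at 0 has rank 1. Corank 2; j^3 = (s - 2*t)^3 is a perfect cube, so E-series; the 4-jet and mu = 6 give E_6.

6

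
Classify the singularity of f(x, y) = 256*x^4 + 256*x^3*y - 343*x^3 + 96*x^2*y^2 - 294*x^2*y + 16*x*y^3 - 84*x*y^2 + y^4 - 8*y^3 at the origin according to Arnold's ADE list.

E_{6}

The Hessian of f at 0 has rank 0. Corank 2; j^3 = -(7*x + 2*y)^3 is a perfect cube, so E-series; the 4-jet and mu = 6 give E_6.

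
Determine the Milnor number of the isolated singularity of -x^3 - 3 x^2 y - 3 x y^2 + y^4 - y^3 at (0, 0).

6

The Hessian of f at 0 has rank 0. Corank 2; j^3 = -(x + y)^3 is a perfect cube, so E-series; the 4-jet and mu = 6 give E_6.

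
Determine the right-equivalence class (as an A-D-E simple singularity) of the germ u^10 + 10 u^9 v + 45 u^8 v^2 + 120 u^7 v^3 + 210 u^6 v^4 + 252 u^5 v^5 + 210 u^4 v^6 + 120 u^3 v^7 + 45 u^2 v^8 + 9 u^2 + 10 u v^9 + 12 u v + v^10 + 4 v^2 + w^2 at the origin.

The Hessian of f at 0 is [[18, 12, 0], [12, 8, 0], [0, 0, 2]] with rank 2, so corank 1. A Groebner basis of the Jacobian ideal J(f) in C{u,v,w} is {v^9, u + 2*v/3, w}; counting standard monomials gives mu = 9. Corank 1: A-series; mu = 9 gives A_9.

A_9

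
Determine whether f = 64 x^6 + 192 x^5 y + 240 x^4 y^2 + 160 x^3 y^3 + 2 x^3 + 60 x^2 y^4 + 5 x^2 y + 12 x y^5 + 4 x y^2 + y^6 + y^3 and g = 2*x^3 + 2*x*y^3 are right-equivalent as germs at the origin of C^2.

The Hessian of f at 0 has rank 0. Corank 2; j^3 = (x + y)^2*(2*x + y) has shape L^2 M (L != M), so D-series; mu = 7 gives D_7. The Hessian of g at 0 has rank 0. Corank 2; j^3 = 2*x^3 is a perfect cube, so E-series; the 4-jet and mu = 7 give E_7. f is D_7 but g is E_7, hence not right-equivalent.

No.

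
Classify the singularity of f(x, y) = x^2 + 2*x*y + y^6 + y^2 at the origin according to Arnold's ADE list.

A_{5}

The Hessian of f at 0 is [[2, 2], [2, 2]] with rank 1, so corank 1. A Groebner basis of the Jacobian ideal J(f) in C{x,y} is {y^5, x + y}; counting standard monomials gives mu = 5. Corank 1: A-series; mu = 5 gives A_5.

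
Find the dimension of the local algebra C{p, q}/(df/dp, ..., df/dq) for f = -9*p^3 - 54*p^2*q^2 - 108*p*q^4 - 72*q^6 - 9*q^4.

6

The Hessian of f at 0 has rank 0. Corank 2; j^3 = -9*p^3 is a perfect cube, so E-series; the 4-jet and mu = 6 give E_6.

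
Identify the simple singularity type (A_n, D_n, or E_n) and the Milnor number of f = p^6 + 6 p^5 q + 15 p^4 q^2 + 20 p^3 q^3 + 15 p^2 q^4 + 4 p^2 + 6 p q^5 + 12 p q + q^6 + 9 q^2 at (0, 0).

Type A_5, Milnor number mu = 5.

The Hessian of f at 0 has rank 1. Corank 1: A-series; mu = 5 gives A_5.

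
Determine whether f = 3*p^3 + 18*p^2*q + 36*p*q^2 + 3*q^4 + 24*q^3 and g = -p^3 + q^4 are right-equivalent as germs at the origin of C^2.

Yes.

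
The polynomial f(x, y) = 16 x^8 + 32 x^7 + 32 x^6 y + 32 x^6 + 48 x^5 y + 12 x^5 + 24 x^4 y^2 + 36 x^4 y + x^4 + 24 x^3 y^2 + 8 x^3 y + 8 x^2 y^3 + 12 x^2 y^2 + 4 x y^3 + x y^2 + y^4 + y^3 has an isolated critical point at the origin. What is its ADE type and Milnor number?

The Hessian of f at 0 has rank 0. Corank 2; j^3 = y^2*(x + y) has shape L^2 M (L != M), so D-series; mu = 5 gives D_5.

Type D5, Milnor number mu = 5.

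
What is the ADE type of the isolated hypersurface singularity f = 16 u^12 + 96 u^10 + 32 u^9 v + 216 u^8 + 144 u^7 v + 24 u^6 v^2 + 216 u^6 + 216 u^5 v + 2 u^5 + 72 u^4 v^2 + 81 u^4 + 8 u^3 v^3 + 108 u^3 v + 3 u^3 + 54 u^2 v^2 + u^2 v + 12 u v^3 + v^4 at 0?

The Hessian of f at 0 has rank 0. Corank 2; j^3 = u^2*(3*u + v) has shape L^2 M (L != M), so D-series; mu = 5 gives D_5.

D_{5}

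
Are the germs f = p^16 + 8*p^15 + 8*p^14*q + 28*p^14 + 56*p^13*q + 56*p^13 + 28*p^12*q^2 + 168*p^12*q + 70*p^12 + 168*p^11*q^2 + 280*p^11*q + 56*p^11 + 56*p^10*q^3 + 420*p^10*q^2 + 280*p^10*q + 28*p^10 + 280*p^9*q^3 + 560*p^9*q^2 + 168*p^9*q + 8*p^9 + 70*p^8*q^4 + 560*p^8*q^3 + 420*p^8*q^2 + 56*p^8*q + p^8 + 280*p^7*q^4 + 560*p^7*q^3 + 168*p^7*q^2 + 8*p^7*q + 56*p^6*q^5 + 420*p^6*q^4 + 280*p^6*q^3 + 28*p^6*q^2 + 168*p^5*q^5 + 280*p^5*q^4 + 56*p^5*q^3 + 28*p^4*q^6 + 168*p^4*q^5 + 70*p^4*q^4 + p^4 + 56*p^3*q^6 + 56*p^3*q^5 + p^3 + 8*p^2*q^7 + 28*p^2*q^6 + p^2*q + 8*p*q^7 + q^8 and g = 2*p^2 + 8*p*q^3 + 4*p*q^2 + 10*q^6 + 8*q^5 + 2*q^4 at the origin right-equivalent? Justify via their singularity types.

The Hessian of f at 0 is [[0, 0], [0, 0]] with rank 0, so corank 2. A Groebner basis of the Jacobian ideal J(f) in C{p,q} is {-p*q/8 + q^7, p*q^2, p^2 + p*q}; counting standard monomials gives mu = 9. Corank 2; j^3 = p^2*(p + q) has shape L^2 M (L != M), so D-series; mu = 9 gives D_9. The Hessian of g at 0 is [[4, 0], [0, 0]] with rank 1, so corank 1. A Groebner basis of the Jacobian ideal J(g) in C{p,q} is {p*q^2 - p*q/2 + p/4 + q^2/4, p/2 + q^3 + q^2/2, p^2 + p*q/2 - p/4 - q^2/4}; counting standard monomials gives mu = 5. Corank 1: A-series; mu = 5 gives A_5. f is D_9 but g is A_5, hence not right-equivalent.

No.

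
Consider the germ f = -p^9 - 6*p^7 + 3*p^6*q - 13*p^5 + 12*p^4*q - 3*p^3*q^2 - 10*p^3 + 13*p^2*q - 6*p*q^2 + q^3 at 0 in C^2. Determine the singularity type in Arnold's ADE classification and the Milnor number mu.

Type D_{4}, Milnor number mu = 4.

The Hessian of f at 0 is [[0, 0], [0, 0]] with rank 0, so corank 2. A Groebner basis of the Jacobian ideal J(f) in C{p,q} is {q^3, p^2 - 3*q^2/11, p*q - 6*q^2/11}; counting standard monomials gives mu = 4. Corank 2; j^3 = -(2*p - q)*(5*p^2 - 4*p*q + q^2) splits into three distinct lines over C (the quadratic factor has nonzero discriminant), so D_4.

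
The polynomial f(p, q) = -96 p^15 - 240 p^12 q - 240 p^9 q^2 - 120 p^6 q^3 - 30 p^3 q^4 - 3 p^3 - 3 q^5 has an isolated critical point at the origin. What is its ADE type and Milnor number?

Type E_8, Milnor number mu = 8.

The Hessian of f at 0 has rank 0. Corank 2; j^3 = -3*p^3 is a perfect cube, so E-series; the 5-jet and mu = 8 give E_8.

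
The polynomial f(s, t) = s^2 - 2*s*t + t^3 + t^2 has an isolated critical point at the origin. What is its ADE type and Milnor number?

The Hessian of f at 0 is [[2, -2], [-2, 2]] with rank 1, so corank 1. A Groebner basis of the Jacobian ideal J(f) in C{s,t} is {t^2, s - t}; counting standard monomials gives mu = 2. Corank 1: A-series; mu = 2 gives A_2.

Type A2, Milnor number mu = 2.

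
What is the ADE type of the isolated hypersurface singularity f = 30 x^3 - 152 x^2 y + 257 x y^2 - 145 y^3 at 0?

D4

The Hessian of f at 0 has rank 0. Corank 2; j^3 = (3*x - 5*y)*(10*x^2 - 34*x*y + 29*y^2) splits into three distinct lines over C (the quadratic factor has nonzero discriminant), so D_4.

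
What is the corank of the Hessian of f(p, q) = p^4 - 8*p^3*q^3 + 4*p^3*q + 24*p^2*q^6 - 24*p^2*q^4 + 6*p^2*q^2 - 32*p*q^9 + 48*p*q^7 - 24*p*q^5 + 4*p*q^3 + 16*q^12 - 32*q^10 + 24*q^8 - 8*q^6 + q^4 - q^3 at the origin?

Hessian at 0 has rank 0.

2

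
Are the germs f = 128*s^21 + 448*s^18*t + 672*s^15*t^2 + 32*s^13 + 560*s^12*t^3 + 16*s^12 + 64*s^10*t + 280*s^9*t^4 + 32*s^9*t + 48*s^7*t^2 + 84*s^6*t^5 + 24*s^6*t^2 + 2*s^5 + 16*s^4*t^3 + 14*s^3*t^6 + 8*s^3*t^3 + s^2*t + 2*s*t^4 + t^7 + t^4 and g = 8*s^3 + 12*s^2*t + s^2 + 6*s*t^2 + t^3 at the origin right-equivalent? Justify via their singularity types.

No.

The Hessian of f at 0 is [[0, 0], [0, 0]] with rank 0, so corank 2. A Groebner basis of the Jacobian ideal J(f) in C{s,t} is {s^3, s^2/4 + t^3, s*t}; counting standard monomials gives mu = 5. Corank 2; j^3 = s^2*t has shape L^2 M (L != M), so D-series; mu = 5 gives D_5. The Hessian of g at 0 is [[2, 0], [0, 0]] with rank 1, so corank 1. A Groebner basis of the Jacobian ideal J(g) in C{s,t} is {t^2, s}; counting standard monomials gives mu = 2. Corank 1: A-series; mu = 2 gives A_2. f is D_5 but g is A_2, hence not right-equivalent.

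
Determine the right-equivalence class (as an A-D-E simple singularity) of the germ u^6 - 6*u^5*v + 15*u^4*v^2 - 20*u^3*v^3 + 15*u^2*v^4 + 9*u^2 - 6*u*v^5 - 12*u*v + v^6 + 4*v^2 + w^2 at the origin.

The Hessian of f at 0 has rank 2. Corank 1: A-series; mu = 5 gives A_5.

A_5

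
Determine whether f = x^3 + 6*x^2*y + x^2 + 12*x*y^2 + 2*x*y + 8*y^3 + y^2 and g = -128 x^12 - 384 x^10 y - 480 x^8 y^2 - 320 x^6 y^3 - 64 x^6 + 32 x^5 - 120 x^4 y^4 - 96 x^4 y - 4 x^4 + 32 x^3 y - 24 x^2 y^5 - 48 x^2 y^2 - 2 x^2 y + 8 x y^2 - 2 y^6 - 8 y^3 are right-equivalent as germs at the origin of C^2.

The Hessian of f at 0 has rank 1. Corank 1: A-series; mu = 2 gives A_2. The Hessian of g at 0 has rank 0. Corank 2; j^3 = -2*y*(x - 2*y)^2 has shape L^2 M (L != M), so D-series; mu = 7 gives D_7. f is A_2 but g is D_7, hence not right-equivalent.

No.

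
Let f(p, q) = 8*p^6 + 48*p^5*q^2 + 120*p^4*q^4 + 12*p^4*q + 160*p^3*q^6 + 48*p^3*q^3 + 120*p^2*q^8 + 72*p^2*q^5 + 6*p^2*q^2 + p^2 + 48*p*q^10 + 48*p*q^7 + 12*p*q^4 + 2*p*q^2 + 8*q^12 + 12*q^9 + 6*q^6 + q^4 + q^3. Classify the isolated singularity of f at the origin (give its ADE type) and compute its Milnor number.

Type A_2, Milnor number mu = 2.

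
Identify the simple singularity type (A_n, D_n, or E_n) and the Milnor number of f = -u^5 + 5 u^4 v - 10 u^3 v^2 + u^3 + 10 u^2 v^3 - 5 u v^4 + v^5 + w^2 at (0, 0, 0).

The Hessian of f at 0 has rank 1. Corank 2; j^3 = u^3 is a perfect cube, so E-series; the 5-jet and mu = 8 give E_8.

Type E_{8}, Milnor number mu = 8.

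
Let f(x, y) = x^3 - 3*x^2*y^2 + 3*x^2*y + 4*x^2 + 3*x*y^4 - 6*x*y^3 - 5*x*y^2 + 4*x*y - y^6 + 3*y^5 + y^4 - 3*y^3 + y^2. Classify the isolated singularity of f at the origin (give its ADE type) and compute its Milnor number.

The Hessian of f at 0 is [[8, 4], [4, 2]] with rank 1, so corank 1. A Groebner basis of the Jacobian ideal J(f) in C{x,y} is {y^2, x + y/2}; counting standard monomials gives mu = 2. Corank 1: A-series; mu = 2 gives A_2.

Type A_2, Milnor number mu = 2.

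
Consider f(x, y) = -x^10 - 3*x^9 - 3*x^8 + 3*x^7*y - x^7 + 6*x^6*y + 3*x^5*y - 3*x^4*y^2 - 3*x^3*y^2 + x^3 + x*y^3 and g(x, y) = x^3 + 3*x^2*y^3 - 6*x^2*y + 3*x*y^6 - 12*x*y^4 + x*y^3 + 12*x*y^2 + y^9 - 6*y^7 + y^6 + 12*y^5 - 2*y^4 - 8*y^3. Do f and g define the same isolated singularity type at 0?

Yes.

The Hessian of f at 0 has rank 0. Corank 2; j^3 = x^3 is a perfect cube, so E-series; the 4-jet and mu = 7 give E_7. The Hessian of g at 0 has rank 0. Corank 2; j^3 = (x - 2*y)^3 is a perfect cube, so E-series; the 4-jet and mu = 7 give E_7. Both have type E_7, hence right-equivalent.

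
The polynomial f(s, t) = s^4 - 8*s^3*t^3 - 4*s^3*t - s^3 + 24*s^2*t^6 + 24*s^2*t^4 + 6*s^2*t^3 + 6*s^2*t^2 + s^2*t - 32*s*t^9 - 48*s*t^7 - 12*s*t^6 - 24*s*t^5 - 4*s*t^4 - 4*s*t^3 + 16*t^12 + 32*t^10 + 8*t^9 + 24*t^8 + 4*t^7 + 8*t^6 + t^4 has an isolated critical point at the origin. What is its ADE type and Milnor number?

Type D5, Milnor number mu = 5.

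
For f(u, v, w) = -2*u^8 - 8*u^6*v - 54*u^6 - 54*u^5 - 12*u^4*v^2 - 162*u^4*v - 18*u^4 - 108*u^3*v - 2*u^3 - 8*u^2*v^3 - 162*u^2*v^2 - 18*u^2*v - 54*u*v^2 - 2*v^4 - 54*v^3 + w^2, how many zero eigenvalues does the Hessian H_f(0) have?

2

Hessian at 0 has rank 1.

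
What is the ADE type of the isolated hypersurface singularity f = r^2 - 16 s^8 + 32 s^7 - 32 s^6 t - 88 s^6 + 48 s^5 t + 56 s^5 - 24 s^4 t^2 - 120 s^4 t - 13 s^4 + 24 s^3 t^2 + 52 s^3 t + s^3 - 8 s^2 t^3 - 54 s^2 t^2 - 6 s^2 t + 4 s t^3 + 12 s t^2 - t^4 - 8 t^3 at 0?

E_{6}

The Hessian of f at 0 is [[0, 0, 0], [0, 0, 0], [0, 0, 2]] with rank 1, so corank 2. A Groebner basis of the Jacobian ideal J(f) in C{s,t,r} is {s^3 + 3*s^2/8 - 3*s*t/2 + 3*t^2/2, s^2*t + s^2/4 - s*t + t^2, 5*s^2/32 + s*t^2 - 5*s*t/8 + 5*t^2/8, 3*s^2/32 - 3*s*t/8 + t^3 + 3*t^2/8, r}; counting standard monomials gives mu = 6. Corank 2; j^3 = (s - 2*t)^3 is a perfect cube, so E-series; the 4-jet and mu = 6 give E_6.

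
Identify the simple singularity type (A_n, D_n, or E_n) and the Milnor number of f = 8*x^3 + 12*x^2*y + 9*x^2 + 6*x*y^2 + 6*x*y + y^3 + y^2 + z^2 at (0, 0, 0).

Type A2, Milnor number mu = 2.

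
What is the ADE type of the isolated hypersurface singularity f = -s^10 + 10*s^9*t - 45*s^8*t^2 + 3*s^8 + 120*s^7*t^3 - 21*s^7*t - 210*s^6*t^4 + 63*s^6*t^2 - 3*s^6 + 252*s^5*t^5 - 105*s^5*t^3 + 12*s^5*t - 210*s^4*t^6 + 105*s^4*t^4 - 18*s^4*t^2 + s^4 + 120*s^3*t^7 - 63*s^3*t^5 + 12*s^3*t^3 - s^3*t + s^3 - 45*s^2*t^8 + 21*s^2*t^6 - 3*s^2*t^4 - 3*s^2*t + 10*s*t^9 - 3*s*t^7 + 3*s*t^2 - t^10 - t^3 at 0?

E_{7}

The Hessian of f at 0 has rank 0. Corank 2; j^3 = (s - t)^3 is a perfect cube, so E-series; the 4-jet and mu = 7 give E_7.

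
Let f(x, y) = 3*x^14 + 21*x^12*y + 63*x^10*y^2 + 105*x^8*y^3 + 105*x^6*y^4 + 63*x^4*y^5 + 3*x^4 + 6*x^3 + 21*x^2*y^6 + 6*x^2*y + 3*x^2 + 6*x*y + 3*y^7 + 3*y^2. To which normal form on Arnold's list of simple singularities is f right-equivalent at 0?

The Hessian of f at 0 has rank 1. Corank 1: A-series; mu = 6 gives A_6.

A_{6}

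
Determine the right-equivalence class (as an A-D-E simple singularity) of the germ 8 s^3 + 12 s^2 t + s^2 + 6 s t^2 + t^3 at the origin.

The Hessian of f at 0 has rank 1. Corank 1: A-series; mu = 2 gives A_2.

A_{2}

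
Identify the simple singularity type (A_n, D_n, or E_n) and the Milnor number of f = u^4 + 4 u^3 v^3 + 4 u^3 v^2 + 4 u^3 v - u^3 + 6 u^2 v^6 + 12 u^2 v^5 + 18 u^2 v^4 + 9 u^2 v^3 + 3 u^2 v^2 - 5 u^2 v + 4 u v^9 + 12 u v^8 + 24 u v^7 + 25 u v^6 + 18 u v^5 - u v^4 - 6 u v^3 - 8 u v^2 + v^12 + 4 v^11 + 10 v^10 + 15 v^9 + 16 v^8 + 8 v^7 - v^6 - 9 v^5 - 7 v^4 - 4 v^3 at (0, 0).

The Hessian of f at 0 is [[0, 0], [0, 0]] with rank 0, so corank 2. A Groebner basis of the Jacobian ideal J(f) in C{u,v} is {u*v^2 - 2*u*v/5 - 4*v^2/5, u*v/5 + v^3 + 2*v^2/5, u^2 + 16*u*v/5 + 12*v^2/5}; counting standard monomials gives mu = 5. Corank 2; j^3 = -(u + v)*(u + 2*v)^2 has shape L^2 M (L != M), so D-series; mu = 5 gives D_5.

Type D_5, Milnor number mu = 5.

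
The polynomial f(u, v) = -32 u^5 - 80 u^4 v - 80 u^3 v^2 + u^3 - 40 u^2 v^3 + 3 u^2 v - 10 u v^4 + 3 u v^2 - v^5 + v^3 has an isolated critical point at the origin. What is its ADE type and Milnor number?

Type E8, Milnor number mu = 8.

The Hessian of f at 0 is [[0, 0], [0, 0]] with rank 0, so corank 2. A Groebner basis of the Jacobian ideal J(f) in C{u,v} is {v^5, u*v^3 + 7*v^4/8, u^2 + 2*u*v + v^2}; counting standard monomials gives mu = 8. Corank 2; j^3 = (u + v)^3 is a perfect cube, so E-series; the 5-jet and mu = 8 give E_8.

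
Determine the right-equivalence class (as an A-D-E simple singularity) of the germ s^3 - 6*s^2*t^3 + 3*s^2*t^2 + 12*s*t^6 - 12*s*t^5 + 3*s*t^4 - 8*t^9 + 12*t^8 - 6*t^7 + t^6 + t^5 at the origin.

E_{8}

The Hessian of f at 0 is [[0, 0], [0, 0]] with rank 0, so corank 2. A Groebner basis of the Jacobian ideal J(f) in C{s,t} is {-s^2/4 + s*t^3 - s*t^2/2, t^4, s^3, s^2*t + s^2/2 + s*t^2}; counting standard monomials gives mu = 8. Corank 2; j^3 = s^3 is a perfect cube, so E-series; the 5-jet and mu = 8 give E_8.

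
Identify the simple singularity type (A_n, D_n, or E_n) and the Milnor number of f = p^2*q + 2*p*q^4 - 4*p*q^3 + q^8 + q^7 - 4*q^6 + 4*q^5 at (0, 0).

Type D9, Milnor number mu = 9.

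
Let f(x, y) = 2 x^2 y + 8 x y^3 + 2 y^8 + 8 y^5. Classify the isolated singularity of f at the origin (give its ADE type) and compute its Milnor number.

Type D9, Milnor number mu = 9.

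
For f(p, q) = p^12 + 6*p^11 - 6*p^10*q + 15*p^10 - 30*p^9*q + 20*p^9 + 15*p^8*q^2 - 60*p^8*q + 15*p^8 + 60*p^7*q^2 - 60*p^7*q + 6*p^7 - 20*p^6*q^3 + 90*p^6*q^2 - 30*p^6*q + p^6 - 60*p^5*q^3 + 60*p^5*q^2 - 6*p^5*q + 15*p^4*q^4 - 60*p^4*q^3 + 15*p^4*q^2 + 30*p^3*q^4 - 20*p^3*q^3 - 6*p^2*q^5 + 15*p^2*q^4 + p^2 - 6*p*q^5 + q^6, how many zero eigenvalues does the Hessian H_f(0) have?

1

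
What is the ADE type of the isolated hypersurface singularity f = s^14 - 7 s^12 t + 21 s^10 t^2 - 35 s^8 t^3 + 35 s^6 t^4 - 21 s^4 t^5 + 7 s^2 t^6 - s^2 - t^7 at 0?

The Hessian of f at 0 has rank 1. Corank 1: A-series; mu = 6 gives A_6.

A_{6}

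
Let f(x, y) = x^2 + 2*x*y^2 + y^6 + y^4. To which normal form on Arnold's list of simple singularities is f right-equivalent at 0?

The Hessian of f at 0 is [[2, 0], [0, 0]] with rank 1, so corank 1. A Groebner basis of the Jacobian ideal J(f) in C{x,y} is {x^3, x^2*y, x + y^2}; counting standard monomials gives mu = 5. Corank 1: A-series; mu = 5 gives A_5.

A5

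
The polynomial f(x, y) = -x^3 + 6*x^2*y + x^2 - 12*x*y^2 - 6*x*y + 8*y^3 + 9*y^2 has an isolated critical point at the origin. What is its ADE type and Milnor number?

Type A_{2}, Milnor number mu = 2.

The Hessian of f at 0 has rank 1. Corank 1: A-series; mu = 2 gives A_2.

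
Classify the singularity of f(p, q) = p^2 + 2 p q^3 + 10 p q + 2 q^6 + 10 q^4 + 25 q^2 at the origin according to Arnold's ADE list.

A_5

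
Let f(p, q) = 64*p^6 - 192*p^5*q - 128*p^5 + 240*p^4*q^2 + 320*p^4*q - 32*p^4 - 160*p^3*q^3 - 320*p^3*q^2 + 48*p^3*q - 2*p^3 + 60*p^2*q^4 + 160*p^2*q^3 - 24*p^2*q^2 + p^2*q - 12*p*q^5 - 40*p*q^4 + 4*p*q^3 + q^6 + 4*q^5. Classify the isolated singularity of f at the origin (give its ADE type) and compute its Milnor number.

Type D_{7}, Milnor number mu = 7.

The Hessian of f at 0 is [[0, 0], [0, 0]] with rank 0, so corank 2. A Groebner basis of the Jacobian ideal J(f) in C{p,q} is {43*p^2/60 + 29*p*q/120 + q^4 + 29*q^3/60, p^3, p^2*q - 4*p^2/15 - p*q/15 - 2*q^3/15, -11*p^2/30 + p*q^2 - 13*p*q/60 - 13*q^3/30}; counting standard monomials gives mu = 7. Corank 2; j^3 = -p^2*(2*p - q) has shape L^2 M (L != M), so D-series; mu = 7 gives D_7.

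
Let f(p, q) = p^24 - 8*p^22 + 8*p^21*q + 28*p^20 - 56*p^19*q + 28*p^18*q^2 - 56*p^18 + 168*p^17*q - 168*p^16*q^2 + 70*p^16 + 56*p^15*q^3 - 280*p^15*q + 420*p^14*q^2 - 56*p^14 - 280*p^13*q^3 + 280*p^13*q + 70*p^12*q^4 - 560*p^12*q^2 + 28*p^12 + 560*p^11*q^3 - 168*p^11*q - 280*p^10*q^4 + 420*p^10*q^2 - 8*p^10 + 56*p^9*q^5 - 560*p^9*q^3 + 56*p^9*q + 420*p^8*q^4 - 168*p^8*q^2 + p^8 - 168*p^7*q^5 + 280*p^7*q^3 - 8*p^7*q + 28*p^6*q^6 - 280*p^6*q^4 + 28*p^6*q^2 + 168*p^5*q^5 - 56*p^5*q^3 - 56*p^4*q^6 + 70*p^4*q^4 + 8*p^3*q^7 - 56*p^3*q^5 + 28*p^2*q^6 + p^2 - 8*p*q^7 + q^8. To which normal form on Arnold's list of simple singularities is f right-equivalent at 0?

The Hessian of f at 0 has rank 1. Corank 1: A-series; mu = 7 gives A_7.

A_7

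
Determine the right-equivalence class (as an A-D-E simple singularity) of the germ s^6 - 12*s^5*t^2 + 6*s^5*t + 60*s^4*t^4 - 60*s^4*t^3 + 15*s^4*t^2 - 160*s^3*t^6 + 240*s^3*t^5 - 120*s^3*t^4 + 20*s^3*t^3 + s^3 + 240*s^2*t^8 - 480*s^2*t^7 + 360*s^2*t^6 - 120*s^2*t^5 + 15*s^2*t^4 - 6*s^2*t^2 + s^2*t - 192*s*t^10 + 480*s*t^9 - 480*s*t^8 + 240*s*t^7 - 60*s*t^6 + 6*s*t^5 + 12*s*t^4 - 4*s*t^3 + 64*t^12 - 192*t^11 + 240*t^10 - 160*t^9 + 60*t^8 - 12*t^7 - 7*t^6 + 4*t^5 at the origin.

D_{7}

The Hessian of f at 0 is [[0, 0], [0, 0]] with rank 0, so corank 2. A Groebner basis of the Jacobian ideal J(f) in C{s,t} is {-s^2/4 - s*t/4 + t^4 + t^3/2, s^3, s^2*t - 2*s*t/3 + 4*t^3/3, -s^2/2 + s*t^2 - s*t/2 + t^3}; counting standard monomials gives mu = 7. Corank 2; j^3 = s^2*(s + t) has shape L^2 M (L != M), so D-series; mu = 7 gives D_7.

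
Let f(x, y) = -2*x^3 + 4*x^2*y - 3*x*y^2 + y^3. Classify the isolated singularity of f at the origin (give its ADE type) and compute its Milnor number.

The Hessian of f at 0 is [[0, 0], [0, 0]] with rank 0, so corank 2. A Groebner basis of the Jacobian ideal J(f) in C{x,y} is {y^3, x^2 - 3*y^2/2, x*y - 3*y^2/2}; counting standard monomials gives mu = 4. Corank 2; j^3 = -(x - y)*(2*x^2 - 2*x*y + y^2) splits into three distinct lines over C (the quadratic factor has nonzero discriminant), so D_4.

Type D4, Milnor number mu = 4.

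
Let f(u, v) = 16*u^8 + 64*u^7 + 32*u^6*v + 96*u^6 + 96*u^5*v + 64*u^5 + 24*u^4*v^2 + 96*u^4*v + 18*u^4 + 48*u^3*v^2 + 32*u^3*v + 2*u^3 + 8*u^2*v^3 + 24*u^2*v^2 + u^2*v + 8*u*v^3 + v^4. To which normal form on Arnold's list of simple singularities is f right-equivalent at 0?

The Hessian of f at 0 is [[0, 0], [0, 0]] with rank 0, so corank 2. A Groebner basis of the Jacobian ideal J(f) in C{u,v} is {u*v^2, -u*v/8 + v^3, u^2 + u*v/2}; counting standard monomials gives mu = 5. Corank 2; j^3 = u^2*(2*u + v) has shape L^2 M (L != M), so D-series; mu = 5 gives D_5.

D_{5}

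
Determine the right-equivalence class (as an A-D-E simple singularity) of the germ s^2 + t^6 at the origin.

A_5

The Hessian of f at 0 is [[2, 0], [0, 0]] with rank 1, so corank 1. A Groebner basis of the Jacobian ideal J(f) in C{s,t} is {t^5, s}; counting standard monomials gives mu = 5. Corank 1: A-series; mu = 5 gives A_5.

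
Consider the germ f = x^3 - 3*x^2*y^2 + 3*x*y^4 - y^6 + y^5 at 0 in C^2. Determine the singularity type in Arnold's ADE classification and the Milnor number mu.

Type E8, Milnor number mu = 8.

The Hessian of f at 0 is [[0, 0], [0, 0]] with rank 0, so corank 2. A Groebner basis of the Jacobian ideal J(f) in C{x,y} is {y^4, x^3, -x^2/2 + x*y^2}; counting standard monomials gives mu = 8. Corank 2; j^3 = x^3 is a perfect cube, so E-series; the 5-jet and mu = 8 give E_8.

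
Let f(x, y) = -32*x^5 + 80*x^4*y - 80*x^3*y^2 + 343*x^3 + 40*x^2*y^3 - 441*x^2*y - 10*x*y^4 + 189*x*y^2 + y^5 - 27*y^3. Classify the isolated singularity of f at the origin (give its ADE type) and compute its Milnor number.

Type E8, Milnor number mu = 8.

The Hessian of f at 0 has rank 0. Corank 2; j^3 = (7*x - 3*y)^3 is a perfect cube, so E-series; the 5-jet and mu = 8 give E_8.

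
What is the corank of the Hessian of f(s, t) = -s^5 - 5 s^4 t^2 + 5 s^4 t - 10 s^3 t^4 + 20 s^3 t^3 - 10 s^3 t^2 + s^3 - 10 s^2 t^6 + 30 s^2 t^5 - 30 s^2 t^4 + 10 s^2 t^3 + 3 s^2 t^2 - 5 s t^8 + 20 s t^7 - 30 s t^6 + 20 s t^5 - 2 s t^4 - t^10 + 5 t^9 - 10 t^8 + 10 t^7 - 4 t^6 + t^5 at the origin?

The Hessian at 0 is [[0, 0], [0, 0]] of rank 0; hence corank 2.

2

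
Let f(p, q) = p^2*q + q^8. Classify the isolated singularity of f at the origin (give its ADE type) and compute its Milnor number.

The Hessian of f at 0 has rank 0. Corank 2; j^3 = p^2*q has shape L^2 M (L != M), so D-series; mu = 9 gives D_9.

Type D_9, Milnor number mu = 9.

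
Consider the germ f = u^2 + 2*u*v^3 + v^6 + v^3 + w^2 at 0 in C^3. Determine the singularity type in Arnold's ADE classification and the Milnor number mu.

Type A_2, Milnor number mu = 2.

The Hessian of f at 0 has rank 2. Corank 1: A-series; mu = 2 gives A_2.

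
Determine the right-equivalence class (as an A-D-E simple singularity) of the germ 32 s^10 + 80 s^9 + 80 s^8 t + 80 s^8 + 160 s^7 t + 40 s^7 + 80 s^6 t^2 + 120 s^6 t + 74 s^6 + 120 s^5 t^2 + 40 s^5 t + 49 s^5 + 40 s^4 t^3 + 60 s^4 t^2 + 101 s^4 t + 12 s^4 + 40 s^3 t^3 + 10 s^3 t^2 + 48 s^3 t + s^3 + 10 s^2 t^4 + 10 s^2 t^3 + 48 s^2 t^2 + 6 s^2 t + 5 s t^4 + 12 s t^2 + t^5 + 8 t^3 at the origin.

E_8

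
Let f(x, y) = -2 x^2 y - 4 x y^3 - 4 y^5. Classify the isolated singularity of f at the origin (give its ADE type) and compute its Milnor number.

Type D_{6}, Milnor number mu = 6.

The Hessian of f at 0 is [[0, 0], [0, 0]] with rank 0, so corank 2. A Groebner basis of the Jacobian ideal J(f) in C{x,y} is {x^3, x^2*y, -x^2/4 + x*y^2, x*y + y^3}; counting standard monomials gives mu = 6. Corank 2; j^3 = -2*x^2*y has shape L^2 M (L != M), so D-series; mu = 6 gives D_6.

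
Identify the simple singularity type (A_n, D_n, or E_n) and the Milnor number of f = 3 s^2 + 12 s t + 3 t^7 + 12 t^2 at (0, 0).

Type A_{6}, Milnor number mu = 6.

The Hessian of f at 0 is [[6, 12], [12, 24]] with rank 1, so corank 1. A Groebner basis of the Jacobian ideal J(f) in C{s,t} is {t^6, s + 2*t}; counting standard monomials gives mu = 6. Corank 1: A-series; mu = 6 gives A_6.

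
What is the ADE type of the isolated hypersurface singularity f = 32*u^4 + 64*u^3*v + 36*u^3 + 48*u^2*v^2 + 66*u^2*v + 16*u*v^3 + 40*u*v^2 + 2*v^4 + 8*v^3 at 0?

D5

The Hessian of f at 0 has rank 0. Corank 2; j^3 = 2*(2*u + v)*(3*u + 2*v)^2 has shape L^2 M (L != M), so D-series; mu = 5 gives D_5.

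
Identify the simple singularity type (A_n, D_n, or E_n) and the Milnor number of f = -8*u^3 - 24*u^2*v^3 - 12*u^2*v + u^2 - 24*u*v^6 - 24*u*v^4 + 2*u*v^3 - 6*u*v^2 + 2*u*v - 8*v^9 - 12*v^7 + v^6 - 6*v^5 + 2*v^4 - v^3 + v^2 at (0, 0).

Type A_2, Milnor number mu = 2.

The Hessian of f at 0 has rank 1. Corank 1: A-series; mu = 2 gives A_2.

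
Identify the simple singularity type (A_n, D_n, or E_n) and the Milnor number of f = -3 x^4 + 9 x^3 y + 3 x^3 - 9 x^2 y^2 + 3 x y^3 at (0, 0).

Type E7, Milnor number mu = 7.

The Hessian of f at 0 has rank 0. Corank 2; j^3 = 3*x^3 is a perfect cube, so E-series; the 4-jet and mu = 7 give E_7.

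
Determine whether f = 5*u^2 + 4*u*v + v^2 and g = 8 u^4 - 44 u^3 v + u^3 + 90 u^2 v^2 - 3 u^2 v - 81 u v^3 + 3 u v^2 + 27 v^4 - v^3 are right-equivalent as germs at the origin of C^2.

The Hessian of f at 0 has rank 2. Corank 0: nondegenerate Morse point, so A_1. The Hessian of g at 0 has rank 0. Corank 2; j^3 = (u - v)^3 is a perfect cube, so E-series; the 4-jet and mu = 7 give E_7. f is A_1 but g is E_7, hence not right-equivalent.

No.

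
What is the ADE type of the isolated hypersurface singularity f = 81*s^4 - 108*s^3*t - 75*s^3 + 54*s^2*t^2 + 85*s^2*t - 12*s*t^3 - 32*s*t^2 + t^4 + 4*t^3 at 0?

D_{5}

The Hessian of f at 0 has rank 0. Corank 2; j^3 = -(3*s - t)*(5*s - 2*t)^2 has shape L^2 M (L != M), so D-series; mu = 5 gives D_5.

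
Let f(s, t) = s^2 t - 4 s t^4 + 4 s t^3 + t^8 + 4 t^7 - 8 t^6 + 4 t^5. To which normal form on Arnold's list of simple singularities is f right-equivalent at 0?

D_9

The Hessian of f at 0 is [[0, 0], [0, 0]] with rank 0, so corank 2. A Groebner basis of the Jacobian ideal J(f) in C{s,t} is {s^2*t^2 - s^2 - 4*s*t^2 - 2*s*t - 4*t^3, s^2*t/3 + s^2/6 + s*t^3 + s*t^2 + 2*s*t/3 + 4*t^3/3, -s*t/2 + t^4 - t^3, s^3 + 2*s^2*t/3 + 10*s^2/3 + 12*s*t^2 + 16*s*t/3 + 32*t^3/3}; counting standard monomials gives mu = 9. Corank 2; j^3 = s^2*t has shape L^2 M (L != M), so D-series; mu = 9 gives D_9.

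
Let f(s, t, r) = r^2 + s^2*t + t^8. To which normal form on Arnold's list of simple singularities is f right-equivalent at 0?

The Hessian of f at 0 has rank 1. Corank 2; j^3 = s^2*t has shape L^2 M (L != M), so D-series; mu = 9 gives D_9.

D_9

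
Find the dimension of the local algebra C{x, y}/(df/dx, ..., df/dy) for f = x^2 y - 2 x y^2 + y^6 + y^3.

The Hessian of f at 0 is [[0, 0], [0, 0]] with rank 0, so corank 2. A Groebner basis of the Jacobian ideal J(f) in C{x,y} is {x^2/6 + y^5 - y^2/6, x^3 - y^3, x*y - y^2}; counting standard monomials gives mu = 7. Corank 2; j^3 = y*(x - y)^2 has shape L^2 M (L != M), so D-series; mu = 7 gives D_7.

7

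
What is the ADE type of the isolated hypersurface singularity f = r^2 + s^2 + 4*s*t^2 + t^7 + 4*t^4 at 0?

A_6

The Hessian of f at 0 is [[2, 0, 0], [0, 0, 0], [0, 0, 2]] with rank 2, so corank 1. A Groebner basis of the Jacobian ideal J(f) in C{s,t,r} is {s^3, s/2 + t^2, r}; counting standard monomials gives mu = 6. Corank 1: A-series; mu = 6 gives A_6.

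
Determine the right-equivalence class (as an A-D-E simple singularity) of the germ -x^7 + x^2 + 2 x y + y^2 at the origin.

A_6

The Hessian of f at 0 is [[2, 2], [2, 2]] with rank 1, so corank 1. A Groebner basis of the Jacobian ideal J(f) in C{x,y} is {y^6, x + y}; counting standard monomials gives mu = 6. Corank 1: A-series; mu = 6 gives A_6.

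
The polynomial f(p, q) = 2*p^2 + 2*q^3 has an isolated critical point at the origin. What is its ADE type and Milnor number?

Type A2, Milnor number mu = 2.

The Hessian of f at 0 has rank 1. Corank 1: A-series; mu = 2 gives A_2.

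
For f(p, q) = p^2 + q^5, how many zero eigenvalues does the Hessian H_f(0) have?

The Hessian at 0 is [[2, 0], [0, 0]] of rank 1; hence corank 1.

1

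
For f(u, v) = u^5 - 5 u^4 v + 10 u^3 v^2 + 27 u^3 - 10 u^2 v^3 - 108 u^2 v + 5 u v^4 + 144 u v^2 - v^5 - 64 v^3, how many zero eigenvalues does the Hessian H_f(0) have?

2

The Hessian at 0 is [[0, 0], [0, 0]] of rank 0; hence corank 2.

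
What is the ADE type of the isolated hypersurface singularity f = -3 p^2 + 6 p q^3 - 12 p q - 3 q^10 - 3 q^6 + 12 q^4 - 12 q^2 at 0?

A9

The Hessian of f at 0 has rank 1. Corank 1: A-series; mu = 9 gives A_9.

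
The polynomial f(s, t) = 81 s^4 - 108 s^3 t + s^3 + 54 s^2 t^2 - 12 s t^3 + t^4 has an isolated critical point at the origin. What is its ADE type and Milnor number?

The Hessian of f at 0 has rank 0. Corank 2; j^3 = s^3 is a perfect cube, so E-series; the 4-jet and mu = 6 give E_6.

Type E_{6}, Milnor number mu = 6.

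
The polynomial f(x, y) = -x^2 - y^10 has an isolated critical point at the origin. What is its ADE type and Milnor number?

Type A9, Milnor number mu = 9.

The Hessian of f at 0 is [[-2, 0], [0, 0]] with rank 1, so corank 1. A Groebner basis of the Jacobian ideal J(f) in C{x,y} is {y^9, x}; counting standard monomials gives mu = 9. Corank 1: A-series; mu = 9 gives A_9.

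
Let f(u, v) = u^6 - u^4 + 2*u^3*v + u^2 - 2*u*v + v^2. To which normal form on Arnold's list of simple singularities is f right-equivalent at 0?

A3

The Hessian of f at 0 is [[2, -2], [-2, 2]] with rank 1, so corank 1. A Groebner basis of the Jacobian ideal J(f) in C{u,v} is {v^3, u - v}; counting standard monomials gives mu = 3. Corank 1: A-series; mu = 3 gives A_3.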